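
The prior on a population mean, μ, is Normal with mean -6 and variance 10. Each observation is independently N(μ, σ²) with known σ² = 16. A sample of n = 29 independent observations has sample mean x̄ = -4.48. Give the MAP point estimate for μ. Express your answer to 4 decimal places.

μ̂_MAP = -4.5595

n = 29, x̄ = -4.48.
For a Normal prior and Normal likelihood with known variance, the posterior is Normal; its mode equals its mean, the precision-weighted average.
Prior precision 1/σ₀² = 1/10 = 0.1; data precision n/σ² = 29/16 = 1.8125.
μ̂ = (0.1·(-6) + 1.8125·(-4.48)) / (0.1 + 1.8125) = (-8.72)/1.9125 = -3488/765 ≈ -4.5595.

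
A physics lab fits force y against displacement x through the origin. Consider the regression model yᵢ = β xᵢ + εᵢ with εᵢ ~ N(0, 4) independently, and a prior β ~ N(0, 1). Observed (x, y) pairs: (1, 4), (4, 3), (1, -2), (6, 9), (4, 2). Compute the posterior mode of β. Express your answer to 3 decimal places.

log p(β | y) = −Σ(yᵢ − βxᵢ)²/(2·4) − β²/(2·1) + const.
Setting the derivative to zero: Σxᵢ(yᵢ − βxᵢ)/4 − β/1 = 0, so β = Σxᵢyᵢ / (Σxᵢ² + σ²/τ²).
Σxᵢyᵢ = 1·4 + 4·3 + 1·(-2) + 6·9 + 4·2 = 76; Σxᵢ² = 70; σ²/τ² = 4.
β̂_MAP = 76 / (70 + 4) = 76/74 ≈ 1.027.

β̂_MAP = 1.027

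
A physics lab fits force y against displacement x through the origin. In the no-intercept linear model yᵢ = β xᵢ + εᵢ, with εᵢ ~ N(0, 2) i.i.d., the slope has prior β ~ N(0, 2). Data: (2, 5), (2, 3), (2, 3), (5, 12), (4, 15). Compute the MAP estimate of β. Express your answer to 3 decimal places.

β̂_MAP = 2.630

log p(β | y) = −Σ(yᵢ − βxᵢ)²/(2·2) − β²/(2·2) + const.
Setting the derivative to zero: Σxᵢ(yᵢ − βxᵢ)/2 − β/2 = 0, so β = Σxᵢyᵢ / (Σxᵢ² + σ²/τ²).
Σxᵢyᵢ = 2·5 + 2·3 + 2·3 + 5·12 + 4·15 = 142; Σxᵢ² = 53; σ²/τ² = 1.
β̂_MAP = 142 / (53 + 1) = 142/54 ≈ 2.630.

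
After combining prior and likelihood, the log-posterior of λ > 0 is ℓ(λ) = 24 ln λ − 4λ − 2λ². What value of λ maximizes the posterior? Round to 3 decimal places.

ℓ'(λ) = 24/λ − 4 − 4λ. Setting this to zero and multiplying by λ: 4λ² + 4λ − 24 = 0.
λ = (−4 + √(4² + 4·4·24)) / (2·4) = (−4 + √400) / 8 = (−4 + 20)/8 = 2.
ℓ''(λ) = −24/λ² − 4 < 0, confirming a maximum.

λ̂_MAP = 2.000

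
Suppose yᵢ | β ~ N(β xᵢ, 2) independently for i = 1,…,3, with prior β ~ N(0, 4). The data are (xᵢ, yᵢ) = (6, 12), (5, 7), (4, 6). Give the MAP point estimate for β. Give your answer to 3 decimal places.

β̂_MAP = 1.690

log p(β | y) = −Σ(yᵢ − βxᵢ)²/(2·2) − β²/(2·4) + const.
Setting the derivative to zero: Σxᵢ(yᵢ − βxᵢ)/2 − β/4 = 0, so β = Σxᵢyᵢ / (Σxᵢ² + σ²/τ²).
Σxᵢyᵢ = 6·12 + 5·7 + 4·6 = 131; Σxᵢ² = 77; σ²/τ² = 0.5.
β̂_MAP = 131 / (77 + 0.5) = 131/77.5 ≈ 1.690.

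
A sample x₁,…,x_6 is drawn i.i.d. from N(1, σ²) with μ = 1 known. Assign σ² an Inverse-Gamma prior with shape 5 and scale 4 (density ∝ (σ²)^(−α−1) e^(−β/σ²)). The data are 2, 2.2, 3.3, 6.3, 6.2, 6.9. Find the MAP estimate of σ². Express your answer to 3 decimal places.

σ̂²_MAP = 5.871

Sum of squared deviations about the known mean: SS = (2−1)² + (2.2−1)² + (3.3−1)² + (6.3−1)² + (6.2−1)² + (6.9−1)² = 97.67.
The Normal likelihood contributes (σ²)^(−n/2) exp(−SS/(2σ²)), so the posterior is Inverse-Gamma(α + n/2, β + SS/2) = Inverse-Gamma(8, 52.835).
The mode of Inverse-Gamma(a, b) is b/(a+1) = 52.835/9 ≈ 5.871.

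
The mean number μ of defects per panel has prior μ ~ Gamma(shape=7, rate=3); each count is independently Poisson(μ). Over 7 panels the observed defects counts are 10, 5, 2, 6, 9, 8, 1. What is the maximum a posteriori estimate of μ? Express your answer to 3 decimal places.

μ̂_MAP = 4.700

Σxᵢ = 10+5+2+6+9+8+1 = 41, with n = 7.
Posterior ∝ μ^6e^(−3μ) · μ^41e^(−7μ) = μ^47e^(−10μ), i.e. Gamma(shape=48, rate=10).
The mode of a Gamma(a, b) with a ≥ 1 (shape–rate) is (a−1)/b = 47/10 ≈ 4.700.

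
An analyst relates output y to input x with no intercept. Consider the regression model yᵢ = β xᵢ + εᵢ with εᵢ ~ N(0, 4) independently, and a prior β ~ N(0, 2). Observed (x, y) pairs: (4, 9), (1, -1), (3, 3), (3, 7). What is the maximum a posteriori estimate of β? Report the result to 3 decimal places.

log p(β | y) = −Σ(yᵢ − βxᵢ)²/(2·4) − β²/(2·2) + const.
Setting the derivative to zero: Σxᵢ(yᵢ − βxᵢ)/4 − β/2 = 0, so β = Σxᵢyᵢ / (Σxᵢ² + σ²/τ²).
Σxᵢyᵢ = 4·9 + 1·(-1) + 3·3 + 3·7 = 65; Σxᵢ² = 35; σ²/τ² = 2.
β̂_MAP = 65 / (35 + 2) = 65/37 ≈ 1.757.

β̂_MAP = 1.757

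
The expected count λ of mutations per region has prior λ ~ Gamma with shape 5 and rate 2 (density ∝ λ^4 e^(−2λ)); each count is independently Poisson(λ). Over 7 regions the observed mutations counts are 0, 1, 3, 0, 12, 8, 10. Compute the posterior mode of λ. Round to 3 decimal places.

λ̂_MAP = 4.222

Σxᵢ = 0+1+3+0+12+8+10 = 34, with n = 7.
Posterior ∝ λ^4e^(−2λ) · λ^34e^(−7λ) = λ^38e^(−9λ), i.e. Gamma(shape=39, rate=9).
The mode of a Gamma(a, b) with a ≥ 1 (shape–rate) is (a−1)/b = 38/9 ≈ 4.222.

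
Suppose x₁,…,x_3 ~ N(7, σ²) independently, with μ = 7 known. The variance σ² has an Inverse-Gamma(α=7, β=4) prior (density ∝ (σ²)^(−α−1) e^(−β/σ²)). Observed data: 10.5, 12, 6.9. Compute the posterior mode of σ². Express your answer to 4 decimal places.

Sum of squared deviations about the known mean: SS = (10.5−7)² + (12−7)² + (6.9−7)² = 37.26.
The Normal likelihood contributes (σ²)^(−n/2) exp(−SS/(2σ²)), so the posterior is Inverse-Gamma(α + n/2, β + SS/2) = Inverse-Gamma(8.5, 22.63).
The mode of Inverse-Gamma(a, b) is b/(a+1) = 22.63/9.5 ≈ 2.3821.

σ̂²_MAP = 2.3821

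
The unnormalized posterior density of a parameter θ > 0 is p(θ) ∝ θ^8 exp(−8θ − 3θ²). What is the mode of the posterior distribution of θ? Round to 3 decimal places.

θ̂_MAP = 0.667

ℓ'(θ) = 8/θ − 8 − 6θ. Setting this to zero and multiplying by θ: 6θ² + 8θ − 8 = 0.
θ = (−8 + √(8² + 4·6·8)) / (2·6) = (−8 + √256) / 12 = (−8 + 16)/12 = 2/3.
ℓ''(θ) = −8/θ² − 6 < 0, confirming a maximum.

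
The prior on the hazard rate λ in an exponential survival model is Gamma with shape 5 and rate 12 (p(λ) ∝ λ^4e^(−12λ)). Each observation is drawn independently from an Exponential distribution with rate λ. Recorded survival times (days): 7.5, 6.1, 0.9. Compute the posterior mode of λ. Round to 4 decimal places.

λ̂_MAP = 0.2642

The Exponential(rate=λ) likelihood is ∝ λ^n e^(−λΣtᵢ). Here n = 3 and Σtᵢ = 7.5 + 6.1 + 0.9 = 14.5.
Posterior ∝ λ^4e^(−12λ) · λ^3e^(−14.5λ) = λ^7e^(−26.5λ), i.e. Gamma(8, 26.5).
Mode = (a−1)/b = 7/26.5 ≈ 0.2642.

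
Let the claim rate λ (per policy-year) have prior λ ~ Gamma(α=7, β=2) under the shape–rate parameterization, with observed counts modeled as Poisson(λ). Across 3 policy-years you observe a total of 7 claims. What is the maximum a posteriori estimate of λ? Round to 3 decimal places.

Σxᵢ = 7, n = 3.
Posterior ∝ λ^6e^(−2λ) · λ^7e^(−3λ) = λ^13e^(−5λ), i.e. Gamma(shape=14, rate=5).
The mode of a Gamma(a, b) with a ≥ 1 (shape–rate) is (a−1)/b = 13/5 ≈ 2.600.

λ̂_MAP = 2.600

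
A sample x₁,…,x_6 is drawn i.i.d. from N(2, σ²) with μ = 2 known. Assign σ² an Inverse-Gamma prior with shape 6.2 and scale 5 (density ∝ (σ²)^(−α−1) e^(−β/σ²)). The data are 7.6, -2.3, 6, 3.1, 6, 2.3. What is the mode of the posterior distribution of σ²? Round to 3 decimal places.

σ̂²_MAP = 4.566

Sum of squared deviations about the known mean: SS = (7.6−2)² + (-2.3−2)² + (6−2)² + (3.1−2)² + (6−2)² + (2.3−2)² = 83.15.
The Normal likelihood contributes (σ²)^(−n/2) exp(−SS/(2σ²)), so the posterior is Inverse-Gamma(α + n/2, β + SS/2) = Inverse-Gamma(9.2, 46.575).
The mode of Inverse-Gamma(a, b) is b/(a+1) = 46.575/10.2 ≈ 4.566.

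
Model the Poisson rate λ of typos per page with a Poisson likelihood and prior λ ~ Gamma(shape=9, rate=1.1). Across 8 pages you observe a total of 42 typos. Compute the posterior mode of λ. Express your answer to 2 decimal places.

λ̂_MAP = 5.49

Σxᵢ = 42, n = 8.
Posterior ∝ λ^8e^(−1.1λ) · λ^42e^(−8λ) = λ^50e^(−9.1λ), i.e. Gamma(shape=51, rate=9.1).
The mode of a Gamma(a, b) with a ≥ 1 (shape–rate) is (a−1)/b = 50/9.1 ≈ 5.49.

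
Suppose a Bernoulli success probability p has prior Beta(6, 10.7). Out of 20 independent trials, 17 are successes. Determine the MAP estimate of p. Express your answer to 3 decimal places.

Prior: Beta(6, 10.7).
Data: 17 successes in 20 trials. The binomial likelihood contributes p^17(1−p)^3, so the posterior is Beta(6+17, 10.7+3) = Beta(23, 13.7).
For Beta(a, b) with a, b > 1 the mode is (a−1)/(a+b−2) = 22/34.7 ≈ 0.634.

p̂_MAP = 0.634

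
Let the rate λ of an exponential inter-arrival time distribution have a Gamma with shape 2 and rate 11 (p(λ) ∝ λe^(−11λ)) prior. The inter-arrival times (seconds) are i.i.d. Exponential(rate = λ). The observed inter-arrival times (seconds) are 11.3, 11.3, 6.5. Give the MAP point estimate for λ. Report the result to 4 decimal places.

The Exponential(rate=λ) likelihood is ∝ λ^n e^(−λΣtᵢ). Here n = 3 and Σtᵢ = 11.3 + 11.3 + 6.5 = 29.1.
Posterior ∝ λe^(−11λ) · λ^3e^(−29.1λ) = λ^4e^(−40.1λ), i.e. Gamma(5, 40.1).
Mode = (a−1)/b = 4/40.1 ≈ 0.0998.

λ̂_MAP = 0.0998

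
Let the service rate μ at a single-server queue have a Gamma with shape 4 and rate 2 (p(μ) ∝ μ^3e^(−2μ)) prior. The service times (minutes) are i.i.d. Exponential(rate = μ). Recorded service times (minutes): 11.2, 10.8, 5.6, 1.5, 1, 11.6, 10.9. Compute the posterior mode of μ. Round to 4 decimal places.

The Exponential(rate=μ) likelihood is ∝ μ^n e^(−μΣtᵢ). Here n = 7 and Σtᵢ = 11.2 + 10.8 + 5.6 + 1.5 + 1 + 11.6 + 10.9 = 52.6.
Posterior ∝ μ^3e^(−2μ) · μ^7e^(−52.6μ) = μ^10e^(−54.6μ), i.e. Gamma(11, 54.6).
Mode = (a−1)/b = 10/54.6 ≈ 0.1832.

μ̂_MAP = 0.1832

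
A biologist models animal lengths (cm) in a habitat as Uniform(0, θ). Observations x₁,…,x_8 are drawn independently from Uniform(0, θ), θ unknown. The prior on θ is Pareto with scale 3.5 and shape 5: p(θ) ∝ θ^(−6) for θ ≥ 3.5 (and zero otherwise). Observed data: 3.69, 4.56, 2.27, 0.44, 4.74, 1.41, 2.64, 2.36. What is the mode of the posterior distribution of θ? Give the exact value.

The Uniform(0, θ) likelihood is θ^(−n) for θ ≥ max(xᵢ), zero otherwise. Here max(xᵢ) = 4.74.
Posterior ∝ θ^(−6) · θ^(−8) = θ^(−14) on θ ≥ max(3.5, 4.74) = 4.74.
This density is strictly decreasing in θ, so the posterior mode lies at the lower boundary of the support.

θ̂_MAP = 4.74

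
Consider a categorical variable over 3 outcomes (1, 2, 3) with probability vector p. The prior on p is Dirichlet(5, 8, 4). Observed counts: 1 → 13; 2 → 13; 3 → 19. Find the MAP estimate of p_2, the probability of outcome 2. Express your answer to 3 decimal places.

The posterior is Dirichlet(αᵢ + nᵢ) = Dirichlet(18, 21, 23).
For a Dirichlet(a₁,…,a_K) with all aᵢ > 1, the mode has j-th component (aⱼ − 1)/(Σaᵢ − K).
Here Σaᵢ = 62 and K = 3, so p_2 = (21 − 1)/(62 − 3) = 20/59 ≈ 0.339.

MAP estimate: 0.339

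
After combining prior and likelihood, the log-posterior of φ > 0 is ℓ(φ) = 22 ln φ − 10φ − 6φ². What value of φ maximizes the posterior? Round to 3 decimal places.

ℓ'(φ) = 22/φ − 10 − 12φ. Setting this to zero and multiplying by φ: 12φ² + 10φ − 22 = 0.
φ = (−10 + √(10² + 4·12·22)) / (2·12) = (−10 + √1156) / 24 = (−10 + 34)/24 = 1.
ℓ''(φ) = −22/φ² − 12 < 0, confirming a maximum.

φ̂_MAP = 1.000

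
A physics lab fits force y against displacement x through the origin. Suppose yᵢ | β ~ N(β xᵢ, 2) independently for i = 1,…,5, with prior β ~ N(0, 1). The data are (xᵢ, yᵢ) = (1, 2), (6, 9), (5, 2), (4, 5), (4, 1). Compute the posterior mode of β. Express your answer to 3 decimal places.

β̂_MAP = 0.938

log p(β | y) = −Σ(yᵢ − βxᵢ)²/(2·2) − β²/(2·1) + const.
Setting the derivative to zero: Σxᵢ(yᵢ − βxᵢ)/2 − β/1 = 0, so β = Σxᵢyᵢ / (Σxᵢ² + σ²/τ²).
Σxᵢyᵢ = 1·2 + 6·9 + 5·2 + 4·5 + 4·1 = 90; Σxᵢ² = 94; σ²/τ² = 2.
β̂_MAP = 90 / (94 + 2) = 90/96 ≈ 0.938.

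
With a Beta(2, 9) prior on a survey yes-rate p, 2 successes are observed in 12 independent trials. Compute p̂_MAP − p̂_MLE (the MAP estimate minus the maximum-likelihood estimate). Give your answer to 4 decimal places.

MAP − MLE = -0.0238

Posterior is Beta(4, 19); MAP = (4−1)/(23−2) = 3/21 ≈ 0.14286.
MLE ignores the prior: p̂_MLE = k/n = 2/12 ≈ 0.16667.
Difference = 3/21 − 2/12 = -1/42 ≈ -0.0238.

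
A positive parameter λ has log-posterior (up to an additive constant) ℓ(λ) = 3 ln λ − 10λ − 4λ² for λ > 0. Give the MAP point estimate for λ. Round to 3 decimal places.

ℓ'(λ) = 3/λ − 10 − 8λ. Setting this to zero and multiplying by λ: 8λ² + 10λ − 3 = 0.
λ = (−10 + √(10² + 4·8·3)) / (2·8) = (−10 + √196) / 16 = (−10 + 14)/16 = 1/4.
ℓ''(λ) = −3/λ² − 8 < 0, confirming a maximum.

λ̂_MAP = 0.250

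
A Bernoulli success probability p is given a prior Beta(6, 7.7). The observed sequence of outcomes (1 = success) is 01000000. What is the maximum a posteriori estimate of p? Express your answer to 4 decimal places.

Prior: Beta(6, 7.7).
Data: 1 success in 8 trials (from the sequence). The binomial likelihood contributes p(1−p)^7, so the posterior is Beta(6+1, 7.7+7) = Beta(7, 14.7).
For Beta(a, b) with a, b > 1 the mode is (a−1)/(a+b−2) = 6/19.7 ≈ 0.3046.

p̂_MAP = 0.3046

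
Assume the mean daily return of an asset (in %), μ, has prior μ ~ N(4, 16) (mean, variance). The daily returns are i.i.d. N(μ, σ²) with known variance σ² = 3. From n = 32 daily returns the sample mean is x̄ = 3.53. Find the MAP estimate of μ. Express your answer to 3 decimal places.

n = 32, x̄ = 3.53.
For a Normal prior and Normal likelihood with known variance, the posterior is Normal; its mode equals its mean, the precision-weighted average.
Prior precision 1/σ₀² = 1/16 = 0.0625; data precision n/σ² = 32/3.
μ̂ = (0.0625·4 + (32/3)·3.53) / (0.0625 + 32/3) = (11371/300)/(515/48) = 45484/12875 ≈ 3.533.

μ̂_MAP = 3.533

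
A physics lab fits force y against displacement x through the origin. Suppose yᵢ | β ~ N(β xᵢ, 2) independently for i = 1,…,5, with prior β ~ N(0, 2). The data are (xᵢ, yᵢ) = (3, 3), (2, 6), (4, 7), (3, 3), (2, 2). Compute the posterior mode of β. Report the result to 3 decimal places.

β̂_MAP = 1.442

log p(β | y) = −Σ(yᵢ − βxᵢ)²/(2·2) − β²/(2·2) + const.
Setting the derivative to zero: Σxᵢ(yᵢ − βxᵢ)/2 − β/2 = 0, so β = Σxᵢyᵢ / (Σxᵢ² + σ²/τ²).
Σxᵢyᵢ = 3·3 + 2·6 + 4·7 + 3·3 + 2·2 = 62; Σxᵢ² = 42; σ²/τ² = 1.
β̂_MAP = 62 / (42 + 1) = 62/43 ≈ 1.442.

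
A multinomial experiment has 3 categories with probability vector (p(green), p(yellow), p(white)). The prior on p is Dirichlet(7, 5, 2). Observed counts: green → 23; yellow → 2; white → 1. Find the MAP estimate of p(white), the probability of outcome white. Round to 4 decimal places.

The posterior is Dirichlet(αᵢ + nᵢ) = Dirichlet(30, 7, 3).
For a Dirichlet(a₁,…,a_K) with all aᵢ > 1, the mode has j-th component (aⱼ − 1)/(Σaᵢ − K).
Here Σaᵢ = 40 and K = 3, so p(white) = (3 − 1)/(40 − 3) = 2/37 ≈ 0.0541.

MAP estimate of p(white) = 0.0541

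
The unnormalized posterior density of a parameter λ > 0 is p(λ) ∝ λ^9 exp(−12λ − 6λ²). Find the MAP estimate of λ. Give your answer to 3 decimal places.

λ̂_MAP = 0.500

ℓ'(λ) = 9/λ − 12 − 12λ. Setting this to zero and multiplying by λ: 12λ² + 12λ − 9 = 0.
λ = (−12 + √(12² + 4·12·9)) / (2·12) = (−12 + √576) / 24 = (−12 + 24)/24 = 1/2.
ℓ''(λ) = −9/λ² − 12 < 0, confirming a maximum.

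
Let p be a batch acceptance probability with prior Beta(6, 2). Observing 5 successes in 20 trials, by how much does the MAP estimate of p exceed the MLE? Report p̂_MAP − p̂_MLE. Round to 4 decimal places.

Posterior is Beta(11, 17); MAP = (11−1)/(28−2) = 10/26 ≈ 0.38462.
MLE ignores the prior: p̂_MLE = k/n = 5/20 ≈ 0.25000.
Difference = 10/26 − 5/20 = 7/52 ≈ 0.1346.

MAP − MLE = 0.1346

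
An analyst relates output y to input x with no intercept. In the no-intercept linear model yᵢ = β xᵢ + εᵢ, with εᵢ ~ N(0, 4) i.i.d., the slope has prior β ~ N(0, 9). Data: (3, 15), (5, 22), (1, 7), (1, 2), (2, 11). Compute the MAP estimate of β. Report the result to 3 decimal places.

β̂_MAP = 4.599

log p(β | y) = −Σ(yᵢ − βxᵢ)²/(2·4) − β²/(2·9) + const.
Setting the derivative to zero: Σxᵢ(yᵢ − βxᵢ)/4 − β/9 = 0, so β = Σxᵢyᵢ / (Σxᵢ² + σ²/τ²).
Σxᵢyᵢ = 3·15 + 5·22 + 1·7 + 1·2 + 2·11 = 186; Σxᵢ² = 40; σ²/τ² = 4/9.
β̂_MAP = 186 / (40 + 4/9) = 186/(364/9) = 837/182 ≈ 4.599.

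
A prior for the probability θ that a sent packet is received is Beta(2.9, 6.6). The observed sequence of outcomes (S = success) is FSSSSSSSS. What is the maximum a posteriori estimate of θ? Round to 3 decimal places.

Prior: Beta(2.9, 6.6).
Data: 8 successes in 9 trials (from the sequence). The binomial likelihood contributes θ^8(1−θ)^1, so the posterior is Beta(2.9+8, 6.6+1) = Beta(10.9, 7.6).
For Beta(a, b) with a, b > 1 the mode is (a−1)/(a+b−2) = 9.9/16.5 ≈ 0.600.

θ̂_MAP = 0.600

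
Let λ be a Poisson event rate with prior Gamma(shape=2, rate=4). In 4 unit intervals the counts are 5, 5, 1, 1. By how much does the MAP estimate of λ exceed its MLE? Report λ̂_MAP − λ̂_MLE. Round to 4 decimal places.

Σxᵢ = 12. Posterior is Gamma(14, 8); MAP = (14−1)/8 = 13/8 ≈ 1.62500.
MLE = x̄ = 12/4 ≈ 3.00000.
Difference = 13/8 − 12/4 = -11/8 ≈ -1.3750.

MAP − MLE = -1.3750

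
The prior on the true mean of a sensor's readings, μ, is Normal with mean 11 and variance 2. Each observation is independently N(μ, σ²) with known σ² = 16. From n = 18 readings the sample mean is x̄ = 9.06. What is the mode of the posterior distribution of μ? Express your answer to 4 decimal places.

μ̂_MAP = 9.6569

n = 18, x̄ = 9.06.
For a Normal prior and Normal likelihood with known variance, the posterior is Normal; its mode equals its mean, the precision-weighted average.
Prior precision 1/σ₀² = 1/2 = 0.5; data precision n/σ² = 18/16 = 1.125.
μ̂ = (0.5·11 + 1.125·9.06) / (0.5 + 1.125) = 15.6925/1.625 = 6277/650 ≈ 9.6569.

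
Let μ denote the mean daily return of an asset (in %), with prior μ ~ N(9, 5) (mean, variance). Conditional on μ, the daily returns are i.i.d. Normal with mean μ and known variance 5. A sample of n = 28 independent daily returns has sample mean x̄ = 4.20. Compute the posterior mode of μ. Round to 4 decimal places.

μ̂_MAP = 4.3655

n = 28, x̄ = 4.20.
For a Normal prior and Normal likelihood with known variance, the posterior is Normal; its mode equals its mean, the precision-weighted average.
Prior precision 1/σ₀² = 1/5 = 0.2; data precision n/σ² = 28/5 = 5.6.
μ̂ = (0.2·9 + 5.6·4.2) / (0.2 + 5.6) = 25.32/5.8 = 633/145 ≈ 4.3655.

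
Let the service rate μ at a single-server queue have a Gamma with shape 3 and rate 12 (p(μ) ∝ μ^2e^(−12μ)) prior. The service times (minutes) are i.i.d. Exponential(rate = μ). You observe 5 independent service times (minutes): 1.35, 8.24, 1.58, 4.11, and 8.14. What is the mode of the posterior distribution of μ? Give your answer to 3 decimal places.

μ̂_MAP = 0.198

The Exponential(rate=μ) likelihood is ∝ μ^n e^(−μΣtᵢ). Here n = 5 and Σtᵢ = 1.35 + 8.24 + 1.58 + 4.11 + 8.14 = 23.42.
Posterior ∝ μ^2e^(−12μ) · μ^5e^(−23.42μ) = μ^7e^(−35.42μ), i.e. Gamma(8, 35.42).
Mode = (a−1)/b = 7/35.42 ≈ 0.198.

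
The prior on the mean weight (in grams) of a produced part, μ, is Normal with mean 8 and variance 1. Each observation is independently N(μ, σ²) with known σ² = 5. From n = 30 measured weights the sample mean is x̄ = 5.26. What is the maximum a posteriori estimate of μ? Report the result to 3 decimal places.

μ̂_MAP = 5.651

n = 30, x̄ = 5.26.
For a Normal prior and Normal likelihood with known variance, the posterior is Normal; its mode equals its mean, the precision-weighted average.
Prior precision 1/σ₀² = 1/1 = 1; data precision n/σ² = 30/5 = 6.
μ̂ = (1·8 + 6·5.26) / (1 + 6) = 39.56/7 = 989/175 ≈ 5.651.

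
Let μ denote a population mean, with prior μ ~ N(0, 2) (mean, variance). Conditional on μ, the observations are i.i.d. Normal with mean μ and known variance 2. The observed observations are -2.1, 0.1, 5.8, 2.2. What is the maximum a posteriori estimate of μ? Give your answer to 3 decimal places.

μ̂_MAP = 1.200

n = 4; x̄ = ((-2.1) + 0.1 + 5.8 + 2.2)/4 = 6/4 = 1.5.
For a Normal prior and Normal likelihood with known variance, the posterior is Normal; its mode equals its mean, the precision-weighted average.
Prior precision 1/σ₀² = 1/2 = 0.5; data precision n/σ² = 4/2 = 2.
μ̂ = (0.5·0 + 2·1.5) / (0.5 + 2) = 3/2.5 = 1.200.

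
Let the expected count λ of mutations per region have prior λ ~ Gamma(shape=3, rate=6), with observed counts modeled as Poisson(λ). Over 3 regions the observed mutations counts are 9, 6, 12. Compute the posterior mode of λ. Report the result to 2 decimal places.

Σxᵢ = 9+6+12 = 27, with n = 3.
Posterior ∝ λ^2e^(−6λ) · λ^27e^(−3λ) = λ^29e^(−9λ), i.e. Gamma(shape=30, rate=9).
The mode of a Gamma(a, b) with a ≥ 1 (shape–rate) is (a−1)/b = 29/9 ≈ 3.22.

λ̂_MAP = 3.22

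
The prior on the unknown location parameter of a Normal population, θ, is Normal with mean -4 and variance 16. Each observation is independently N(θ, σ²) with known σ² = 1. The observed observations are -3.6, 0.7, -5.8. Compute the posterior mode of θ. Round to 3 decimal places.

θ̂_MAP = -2.922

n = 3; x̄ = ((-3.6) + 0.7 + (-5.8))/3 = -8.7/3 = -2.9.
For a Normal prior and Normal likelihood with known variance, the posterior is Normal; its mode equals its mean, the precision-weighted average.
Prior precision 1/σ₀² = 1/16 = 0.0625; data precision n/σ² = 3/1 = 3.
θ̂ = (0.0625·(-4) + 3·(-2.9)) / (0.0625 + 3) = (-8.95)/3.0625 = -716/245 ≈ -2.922.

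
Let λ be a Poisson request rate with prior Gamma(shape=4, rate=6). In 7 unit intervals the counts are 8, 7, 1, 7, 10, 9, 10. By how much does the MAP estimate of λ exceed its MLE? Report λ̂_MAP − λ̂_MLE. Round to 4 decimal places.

MAP − MLE = -3.1978

Σxᵢ = 52. Posterior is Gamma(56, 13); MAP = (56−1)/13 = 55/13 ≈ 4.23077.
MLE = x̄ = 52/7 ≈ 7.42857.
Difference = 55/13 − 52/7 = -291/91 ≈ -3.1978.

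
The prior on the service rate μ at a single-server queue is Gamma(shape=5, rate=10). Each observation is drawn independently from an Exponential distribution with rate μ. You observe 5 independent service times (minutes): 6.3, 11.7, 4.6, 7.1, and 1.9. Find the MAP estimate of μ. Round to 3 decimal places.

μ̂_MAP = 0.216

The Exponential(rate=μ) likelihood is ∝ μ^n e^(−μΣtᵢ). Here n = 5 and Σtᵢ = 6.3 + 11.7 + 4.6 + 7.1 + 1.9 = 31.6.
Posterior ∝ μ^4e^(−10μ) · μ^5e^(−31.6μ) = μ^9e^(−41.6μ), i.e. Gamma(10, 41.6).
Mode = (a−1)/b = 9/41.6 ≈ 0.216.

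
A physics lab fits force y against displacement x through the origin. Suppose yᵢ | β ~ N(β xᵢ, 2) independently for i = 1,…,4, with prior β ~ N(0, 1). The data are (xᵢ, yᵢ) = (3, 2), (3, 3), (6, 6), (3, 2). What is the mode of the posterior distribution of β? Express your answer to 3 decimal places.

β̂_MAP = 0.877

log p(β | y) = −Σ(yᵢ − βxᵢ)²/(2·2) − β²/(2·1) + const.
Setting the derivative to zero: Σxᵢ(yᵢ − βxᵢ)/2 − β/1 = 0, so β = Σxᵢyᵢ / (Σxᵢ² + σ²/τ²).
Σxᵢyᵢ = 3·2 + 3·3 + 6·6 + 3·2 = 57; Σxᵢ² = 63; σ²/τ² = 2.
β̂_MAP = 57 / (63 + 2) = 57/65 ≈ 0.877.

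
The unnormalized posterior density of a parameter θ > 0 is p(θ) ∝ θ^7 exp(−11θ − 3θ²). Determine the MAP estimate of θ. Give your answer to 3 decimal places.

θ̂_MAP = 0.500

ℓ'(θ) = 7/θ − 11 − 6θ. Setting this to zero and multiplying by θ: 6θ² + 11θ − 7 = 0.
θ = (−11 + √(11² + 4·6·7)) / (2·6) = (−11 + √289) / 12 = (−11 + 17)/12 = 1/2.
ℓ''(θ) = −7/θ² − 6 < 0, confirming a maximum.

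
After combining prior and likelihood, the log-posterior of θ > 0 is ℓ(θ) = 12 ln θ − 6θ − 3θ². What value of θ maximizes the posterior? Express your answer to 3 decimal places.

θ̂_MAP = 1.000

ℓ'(θ) = 12/θ − 6 − 6θ. Setting this to zero and multiplying by θ: 6θ² + 6θ − 12 = 0.
θ = (−6 + √(6² + 4·6·12)) / (2·6) = (−6 + √324) / 12 = (−6 + 18)/12 = 1.
ℓ''(θ) = −12/θ² − 6 < 0, confirming a maximum.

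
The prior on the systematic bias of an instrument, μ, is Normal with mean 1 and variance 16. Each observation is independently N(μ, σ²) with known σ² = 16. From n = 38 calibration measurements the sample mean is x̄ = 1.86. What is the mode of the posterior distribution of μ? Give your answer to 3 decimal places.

μ̂_MAP = 1.838

n = 38, x̄ = 1.86.
For a Normal prior and Normal likelihood with known variance, the posterior is Normal; its mode equals its mean, the precision-weighted average.
Prior precision 1/σ₀² = 1/16 = 0.0625; data precision n/σ² = 38/16 = 2.375.
μ̂ = (0.0625·1 + 2.375·1.86) / (0.0625 + 2.375) = 4.48/2.4375 = 1792/975 ≈ 1.838.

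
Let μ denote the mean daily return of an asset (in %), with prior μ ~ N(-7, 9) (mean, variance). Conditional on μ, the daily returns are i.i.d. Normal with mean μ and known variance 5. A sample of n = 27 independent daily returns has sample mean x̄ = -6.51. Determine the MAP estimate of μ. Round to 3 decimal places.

μ̂_MAP = -6.520

n = 27, x̄ = -6.51.
For a Normal prior and Normal likelihood with known variance, the posterior is Normal; its mode equals its mean, the precision-weighted average.
Prior precision 1/σ₀² = 1/9; data precision n/σ² = 27/5 = 5.4.
μ̂ = ((1/9)·(-7) + 5.4·(-6.51)) / (1/9 + 5.4) = (-161693/4500)/(248/45) = -161693/24800 ≈ -6.520.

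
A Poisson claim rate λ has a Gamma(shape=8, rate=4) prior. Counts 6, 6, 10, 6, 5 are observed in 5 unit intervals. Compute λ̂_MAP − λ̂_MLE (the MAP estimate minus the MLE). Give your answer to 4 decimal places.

MAP − MLE = -2.1556

Σxᵢ = 33. Posterior is Gamma(41, 9); MAP = (41−1)/9 = 40/9 ≈ 4.44444.
MLE = x̄ = 33/5 ≈ 6.60000.
Difference = 40/9 − 33/5 = -97/45 ≈ -2.1556.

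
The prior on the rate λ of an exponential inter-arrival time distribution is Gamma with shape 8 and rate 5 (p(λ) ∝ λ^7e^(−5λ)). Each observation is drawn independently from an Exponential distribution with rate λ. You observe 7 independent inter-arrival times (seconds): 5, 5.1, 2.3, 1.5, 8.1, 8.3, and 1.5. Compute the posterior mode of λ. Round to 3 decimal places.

The Exponential(rate=λ) likelihood is ∝ λ^n e^(−λΣtᵢ). Here n = 7 and Σtᵢ = 5 + 5.1 + 2.3 + 1.5 + 8.1 + 8.3 + 1.5 = 31.8.
Posterior ∝ λ^7e^(−5λ) · λ^7e^(−31.8λ) = λ^14e^(−36.8λ), i.e. Gamma(15, 36.8).
Mode = (a−1)/b = 14/36.8 ≈ 0.380.

λ̂_MAP = 0.380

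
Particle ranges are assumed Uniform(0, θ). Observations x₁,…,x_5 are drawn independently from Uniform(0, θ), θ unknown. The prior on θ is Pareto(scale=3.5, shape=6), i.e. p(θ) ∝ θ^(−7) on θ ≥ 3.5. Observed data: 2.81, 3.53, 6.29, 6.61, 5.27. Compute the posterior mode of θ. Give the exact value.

θ̂_MAP = 6.61

The Uniform(0, θ) likelihood is θ^(−n) for θ ≥ max(xᵢ), zero otherwise. Here max(xᵢ) = 6.61.
Posterior ∝ θ^(−7) · θ^(−5) = θ^(−12) on θ ≥ max(3.5, 6.61) = 6.61.
This density is strictly decreasing in θ, so the posterior mode lies at the lower boundary of the support.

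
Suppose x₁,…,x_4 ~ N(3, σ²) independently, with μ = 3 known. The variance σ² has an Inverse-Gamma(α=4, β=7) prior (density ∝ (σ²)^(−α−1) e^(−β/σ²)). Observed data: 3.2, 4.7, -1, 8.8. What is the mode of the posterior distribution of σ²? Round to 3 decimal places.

Sum of squared deviations about the known mean: SS = (3.2−3)² + (4.7−3)² + (-1−3)² + (8.8−3)² = 52.57.
The Normal likelihood contributes (σ²)^(−n/2) exp(−SS/(2σ²)), so the posterior is Inverse-Gamma(α + n/2, β + SS/2) = Inverse-Gamma(6, 33.285).
The mode of Inverse-Gamma(a, b) is b/(a+1) = 33.285/7 ≈ 4.755.

σ̂²_MAP = 4.755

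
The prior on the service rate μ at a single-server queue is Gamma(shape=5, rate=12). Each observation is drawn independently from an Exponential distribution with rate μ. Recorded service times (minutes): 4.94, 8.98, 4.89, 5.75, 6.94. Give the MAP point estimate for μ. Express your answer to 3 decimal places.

μ̂_MAP = 0.207

The Exponential(rate=μ) likelihood is ∝ μ^n e^(−μΣtᵢ). Here n = 5 and Σtᵢ = 4.94 + 8.98 + 4.89 + 5.75 + 6.94 = 31.50.
Posterior ∝ μ^4e^(−12μ) · μ^5e^(−31.50μ) = μ^9e^(−43.50μ), i.e. Gamma(10, 43.50).
Mode = (a−1)/b = 9/43.50 ≈ 0.207.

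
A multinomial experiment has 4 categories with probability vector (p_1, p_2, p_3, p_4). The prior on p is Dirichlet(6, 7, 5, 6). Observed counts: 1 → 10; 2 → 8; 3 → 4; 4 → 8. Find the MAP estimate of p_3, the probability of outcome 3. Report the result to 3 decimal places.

MAP estimate: 0.160

The posterior is Dirichlet(αᵢ + nᵢ) = Dirichlet(16, 15, 9, 14).
For a Dirichlet(a₁,…,a_K) with all aᵢ > 1, the mode has j-th component (aⱼ − 1)/(Σaᵢ − K).
Here Σaᵢ = 54 and K = 4, so p_3 = (9 − 1)/(54 − 4) = 8/50 ≈ 0.160.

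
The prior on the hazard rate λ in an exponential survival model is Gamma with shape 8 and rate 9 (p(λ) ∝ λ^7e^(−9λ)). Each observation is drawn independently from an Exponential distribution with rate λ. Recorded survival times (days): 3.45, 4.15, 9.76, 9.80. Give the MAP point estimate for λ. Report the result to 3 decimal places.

The Exponential(rate=λ) likelihood is ∝ λ^n e^(−λΣtᵢ). Here n = 4 and Σtᵢ = 3.45 + 4.15 + 9.76 + 9.80 = 27.16.
Posterior ∝ λ^7e^(−9λ) · λ^4e^(−27.16λ) = λ^11e^(−36.16λ), i.e. Gamma(12, 36.16).
Mode = (a−1)/b = 11/36.16 ≈ 0.304.

λ̂_MAP = 0.304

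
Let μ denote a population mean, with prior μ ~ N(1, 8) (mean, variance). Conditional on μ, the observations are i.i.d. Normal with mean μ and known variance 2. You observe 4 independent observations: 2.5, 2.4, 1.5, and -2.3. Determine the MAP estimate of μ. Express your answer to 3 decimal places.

n = 4; x̄ = (2.5 + 2.4 + 1.5 + (-2.3))/4 = 4.1/4 = 1.025.
For a Normal prior and Normal likelihood with known variance, the posterior is Normal; its mode equals its mean, the precision-weighted average.
Prior precision 1/σ₀² = 1/8 = 0.125; data precision n/σ² = 4/2 = 2.
μ̂ = (0.125·1 + 2·1.025) / (0.125 + 2) = 2.175/2.125 = 87/85 ≈ 1.024.

μ̂_MAP = 1.024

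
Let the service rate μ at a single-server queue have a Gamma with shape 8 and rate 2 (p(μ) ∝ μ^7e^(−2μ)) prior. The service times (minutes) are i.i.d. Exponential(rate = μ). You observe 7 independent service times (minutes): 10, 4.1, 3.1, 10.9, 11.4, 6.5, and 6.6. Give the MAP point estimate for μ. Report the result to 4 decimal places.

μ̂_MAP = 0.2564

The Exponential(rate=μ) likelihood is ∝ μ^n e^(−μΣtᵢ). Here n = 7 and Σtᵢ = 10 + 4.1 + 3.1 + 10.9 + 11.4 + 6.5 + 6.6 = 52.6.
Posterior ∝ μ^7e^(−2μ) · μ^7e^(−52.6μ) = μ^14e^(−54.6μ), i.e. Gamma(15, 54.6).
Mode = (a−1)/b = 14/54.6 ≈ 0.2564.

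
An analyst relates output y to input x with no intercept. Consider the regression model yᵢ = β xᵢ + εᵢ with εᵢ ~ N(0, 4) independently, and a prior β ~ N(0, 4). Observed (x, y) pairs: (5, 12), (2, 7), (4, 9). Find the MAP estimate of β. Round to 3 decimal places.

β̂_MAP = 2.391

log p(β | y) = −Σ(yᵢ − βxᵢ)²/(2·4) − β²/(2·4) + const.
Setting the derivative to zero: Σxᵢ(yᵢ − βxᵢ)/4 − β/4 = 0, so β = Σxᵢyᵢ / (Σxᵢ² + σ²/τ²).
Σxᵢyᵢ = 5·12 + 2·7 + 4·9 = 110; Σxᵢ² = 45; σ²/τ² = 1.
β̂_MAP = 110 / (45 + 1) = 110/46 ≈ 2.391.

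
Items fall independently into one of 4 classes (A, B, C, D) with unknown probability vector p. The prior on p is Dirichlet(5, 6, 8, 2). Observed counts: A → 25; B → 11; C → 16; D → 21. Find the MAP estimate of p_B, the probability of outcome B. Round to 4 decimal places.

MAP estimate of p_B = 0.1778

The posterior is Dirichlet(αᵢ + nᵢ) = Dirichlet(30, 17, 24, 23).
For a Dirichlet(a₁,…,a_K) with all aᵢ > 1, the mode has j-th component (aⱼ − 1)/(Σaᵢ − K).
Here Σaᵢ = 94 and K = 4, so p_B = (17 − 1)/(94 − 4) = 16/90 ≈ 0.1778.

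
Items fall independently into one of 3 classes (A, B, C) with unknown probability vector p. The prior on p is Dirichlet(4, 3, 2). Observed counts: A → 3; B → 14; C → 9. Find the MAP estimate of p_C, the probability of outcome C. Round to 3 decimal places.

The posterior is Dirichlet(αᵢ + nᵢ) = Dirichlet(7, 17, 11).
For a Dirichlet(a₁,…,a_K) with all aᵢ > 1, the mode has j-th component (aⱼ − 1)/(Σaᵢ − K).
Here Σaᵢ = 35 and K = 3, so p_C = (11 − 1)/(35 − 3) = 10/32 ≈ 0.313.

MAP estimate of p_C = 0.313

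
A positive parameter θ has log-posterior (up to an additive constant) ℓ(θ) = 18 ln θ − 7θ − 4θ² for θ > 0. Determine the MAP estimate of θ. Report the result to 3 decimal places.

ℓ'(θ) = 18/θ − 7 − 8θ. Setting this to zero and multiplying by θ: 8θ² + 7θ − 18 = 0.
θ = (−7 + √(7² + 4·8·18)) / (2·8) = (−7 + √625) / 16 = (−7 + 25)/16 = 9/8.
ℓ''(θ) = −18/θ² − 8 < 0, confirming a maximum.

θ̂_MAP = 1.125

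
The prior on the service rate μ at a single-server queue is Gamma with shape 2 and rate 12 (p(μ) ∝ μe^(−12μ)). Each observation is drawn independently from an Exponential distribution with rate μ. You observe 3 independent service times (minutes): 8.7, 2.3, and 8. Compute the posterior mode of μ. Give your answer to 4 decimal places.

μ̂_MAP = 0.1290

The Exponential(rate=μ) likelihood is ∝ μ^n e^(−μΣtᵢ). Here n = 3 and Σtᵢ = 8.7 + 2.3 + 8 = 19.
Posterior ∝ μe^(−12μ) · μ^3e^(−19μ) = μ^4e^(−31μ), i.e. Gamma(5, 31).
Mode = (a−1)/b = 4/31 ≈ 0.1290.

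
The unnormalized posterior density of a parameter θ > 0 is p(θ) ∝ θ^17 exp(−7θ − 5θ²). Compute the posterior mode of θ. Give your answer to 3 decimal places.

ℓ'(θ) = 17/θ − 7 − 10θ. Setting this to zero and multiplying by θ: 10θ² + 7θ − 17 = 0.
θ = (−7 + √(7² + 4·10·17)) / (2·10) = (−7 + √729) / 20 = (−7 + 27)/20 = 1.
ℓ''(θ) = −17/θ² − 10 < 0, confirming a maximum.

θ̂_MAP = 1.000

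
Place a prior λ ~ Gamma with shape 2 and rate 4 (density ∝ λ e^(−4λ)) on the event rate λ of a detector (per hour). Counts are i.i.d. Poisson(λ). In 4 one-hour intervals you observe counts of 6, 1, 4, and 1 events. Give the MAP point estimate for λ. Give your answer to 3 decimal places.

λ̂_MAP = 1.625

Σxᵢ = 6+1+4+1 = 12, with n = 4.
Posterior ∝ λe^(−4λ) · λ^12e^(−4λ) = λ^13e^(−8λ), i.e. Gamma(shape=14, rate=8).
The mode of a Gamma(a, b) with a ≥ 1 (shape–rate) is (a−1)/b = 13/8 ≈ 1.625.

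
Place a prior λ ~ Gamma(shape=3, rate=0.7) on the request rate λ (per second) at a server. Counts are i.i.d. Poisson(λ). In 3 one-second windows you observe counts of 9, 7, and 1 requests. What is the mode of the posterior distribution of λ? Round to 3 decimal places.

λ̂_MAP = 5.135

Σxᵢ = 9+7+1 = 17, with n = 3.
Posterior ∝ λ^2e^(−0.7λ) · λ^17e^(−3λ) = λ^19e^(−3.7λ), i.e. Gamma(shape=20, rate=3.7).
The mode of a Gamma(a, b) with a ≥ 1 (shape–rate) is (a−1)/b = 19/3.7 ≈ 5.135.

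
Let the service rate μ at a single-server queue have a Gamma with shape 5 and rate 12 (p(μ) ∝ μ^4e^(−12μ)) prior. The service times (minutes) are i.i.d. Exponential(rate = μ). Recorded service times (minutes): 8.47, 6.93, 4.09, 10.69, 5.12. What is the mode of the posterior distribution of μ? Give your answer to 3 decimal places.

μ̂_MAP = 0.190

The Exponential(rate=μ) likelihood is ∝ μ^n e^(−μΣtᵢ). Here n = 5 and Σtᵢ = 8.47 + 6.93 + 4.09 + 10.69 + 5.12 = 35.30.
Posterior ∝ μ^4e^(−12μ) · μ^5e^(−35.30μ) = μ^9e^(−47.30μ), i.e. Gamma(10, 47.30).
Mode = (a−1)/b = 9/47.30 ≈ 0.190.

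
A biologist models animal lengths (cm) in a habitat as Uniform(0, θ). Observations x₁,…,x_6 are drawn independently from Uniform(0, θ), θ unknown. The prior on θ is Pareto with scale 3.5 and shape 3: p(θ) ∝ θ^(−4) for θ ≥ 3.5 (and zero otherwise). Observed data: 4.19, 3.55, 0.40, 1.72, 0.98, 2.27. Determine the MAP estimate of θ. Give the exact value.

The Uniform(0, θ) likelihood is θ^(−n) for θ ≥ max(xᵢ), zero otherwise. Here max(xᵢ) = 4.19.
Posterior ∝ θ^(−4) · θ^(−6) = θ^(−10) on θ ≥ max(3.5, 4.19) = 4.19.
This density is strictly decreasing in θ, so the posterior mode lies at the lower boundary of the support.

θ̂_MAP = 4.19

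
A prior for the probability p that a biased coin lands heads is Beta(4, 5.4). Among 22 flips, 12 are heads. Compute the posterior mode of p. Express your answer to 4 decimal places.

Prior: Beta(4, 5.4).
Data: 12 successes in 22 trials. The binomial likelihood contributes p^12(1−p)^10, so the posterior is Beta(4+12, 5.4+10) = Beta(16, 15.4).
For Beta(a, b) with a, b > 1 the mode is (a−1)/(a+b−2) = 15/29.4 ≈ 0.5102.

p̂_MAP = 0.5102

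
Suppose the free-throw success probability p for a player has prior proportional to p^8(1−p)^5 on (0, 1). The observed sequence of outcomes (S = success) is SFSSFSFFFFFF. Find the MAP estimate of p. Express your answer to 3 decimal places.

The prior density ∝ p^8(1−p)^5 is the kernel of Beta(9, 6).
Data: 4 successes in 12 trials (from the sequence). The binomial likelihood contributes p^4(1−p)^8, so the posterior is Beta(9+4, 6+8) = Beta(13, 14).
For Beta(a, b) with a, b > 1 the mode is (a−1)/(a+b−2) = 12/25 ≈ 0.480.

p̂_MAP = 0.480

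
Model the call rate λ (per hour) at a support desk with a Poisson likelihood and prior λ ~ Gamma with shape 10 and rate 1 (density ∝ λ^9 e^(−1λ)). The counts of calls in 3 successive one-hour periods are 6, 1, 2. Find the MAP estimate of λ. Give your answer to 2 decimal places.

Σxᵢ = 6+1+2 = 9, with n = 3.
Posterior ∝ λ^9e^(−1λ) · λ^9e^(−3λ) = λ^18e^(−4λ), i.e. Gamma(shape=19, rate=4).
The mode of a Gamma(a, b) with a ≥ 1 (shape–rate) is (a−1)/b = 18/4 ≈ 4.50.

λ̂_MAP = 4.50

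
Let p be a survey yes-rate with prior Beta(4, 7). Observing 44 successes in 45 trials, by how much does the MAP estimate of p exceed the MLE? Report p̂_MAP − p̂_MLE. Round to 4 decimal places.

Posterior is Beta(48, 8); MAP = (48−1)/(56−2) = 47/54 ≈ 0.87037.
MLE ignores the prior: p̂_MLE = k/n = 44/45 ≈ 0.97778.
Difference = 47/54 − 44/45 = -29/270 ≈ -0.1074.

MAP − MLE = -0.1074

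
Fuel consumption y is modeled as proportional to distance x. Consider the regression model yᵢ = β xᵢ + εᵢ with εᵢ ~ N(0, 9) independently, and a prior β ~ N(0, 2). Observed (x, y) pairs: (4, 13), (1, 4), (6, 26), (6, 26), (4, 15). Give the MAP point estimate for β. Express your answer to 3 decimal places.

β̂_MAP = 3.909

log p(β | y) = −Σ(yᵢ − βxᵢ)²/(2·9) − β²/(2·2) + const.
Setting the derivative to zero: Σxᵢ(yᵢ − βxᵢ)/9 − β/2 = 0, so β = Σxᵢyᵢ / (Σxᵢ² + σ²/τ²).
Σxᵢyᵢ = 4·13 + 1·4 + 6·26 + 6·26 + 4·15 = 428; Σxᵢ² = 105; σ²/τ² = 4.5.
β̂_MAP = 428 / (105 + 4.5) = 428/109.5 ≈ 3.909.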